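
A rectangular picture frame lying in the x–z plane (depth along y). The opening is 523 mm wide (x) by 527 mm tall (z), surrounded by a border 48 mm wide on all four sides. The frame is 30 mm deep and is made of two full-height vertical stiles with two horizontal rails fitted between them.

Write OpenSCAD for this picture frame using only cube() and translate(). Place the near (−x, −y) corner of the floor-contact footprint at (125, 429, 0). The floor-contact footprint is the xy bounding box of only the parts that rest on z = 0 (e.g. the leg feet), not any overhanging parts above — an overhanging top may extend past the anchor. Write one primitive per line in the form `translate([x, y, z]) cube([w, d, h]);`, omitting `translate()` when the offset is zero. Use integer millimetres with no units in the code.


translate([125, 429, 0]) cube([48, 30, 623]);
translate([696, 429, 0]) cube([48, 30, 623]);
translate([173, 429, 0]) cube([523, 30, 48]);
translate([173, 429, 575]) cube([523, 30, 48]);


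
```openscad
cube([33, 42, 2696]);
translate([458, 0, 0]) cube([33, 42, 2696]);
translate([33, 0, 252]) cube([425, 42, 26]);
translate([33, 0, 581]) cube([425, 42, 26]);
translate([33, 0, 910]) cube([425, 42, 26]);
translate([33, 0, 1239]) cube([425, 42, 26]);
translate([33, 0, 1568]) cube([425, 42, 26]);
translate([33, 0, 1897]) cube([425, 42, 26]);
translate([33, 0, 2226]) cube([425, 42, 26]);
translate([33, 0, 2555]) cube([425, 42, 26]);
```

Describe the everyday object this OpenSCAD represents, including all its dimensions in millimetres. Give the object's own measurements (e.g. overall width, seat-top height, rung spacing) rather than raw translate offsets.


A straight ladder. Two 33×42 mm vertical rails, 2696 mm tall, stand 491 mm apart (outside-to-outside) with their front faces coplanar on the −y side. 8 rungs, each 42 mm deep and 26 mm tall, span between the inner faces of the rails, front faces flush with the rails. The lowest rung's underside is at z = 252 mm and rungs are spaced 329 mm apart (underside to underside).


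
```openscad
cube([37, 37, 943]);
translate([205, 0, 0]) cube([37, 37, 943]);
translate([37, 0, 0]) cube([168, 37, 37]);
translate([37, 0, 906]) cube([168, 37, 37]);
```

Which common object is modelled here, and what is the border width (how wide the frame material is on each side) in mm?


A picture frame. The border width is 37 mm.

Four thin pieces enclosing a rectangular opening — a picture frame. The two full-height stiles are 943 mm tall; the top rail sits at z = 906 and is 37 mm tall, so the border above the opening is 943 − 906 = 37 mm, matching the stile x-width.


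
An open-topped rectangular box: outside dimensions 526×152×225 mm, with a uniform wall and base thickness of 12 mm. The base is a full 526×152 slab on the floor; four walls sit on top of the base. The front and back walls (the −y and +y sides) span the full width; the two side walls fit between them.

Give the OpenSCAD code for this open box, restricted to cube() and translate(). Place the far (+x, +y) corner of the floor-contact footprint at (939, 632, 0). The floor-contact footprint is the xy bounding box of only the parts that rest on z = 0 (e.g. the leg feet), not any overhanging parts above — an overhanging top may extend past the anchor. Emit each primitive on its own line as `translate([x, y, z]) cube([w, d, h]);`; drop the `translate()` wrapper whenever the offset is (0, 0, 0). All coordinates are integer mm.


translate([413, 480, 0]) cube([526, 152, 12]);
translate([413, 480, 12]) cube([526, 12, 213]);
translate([413, 620, 12]) cube([526, 12, 213]);
translate([413, 492, 12]) cube([12, 128, 213]);
translate([927, 492, 12]) cube([12, 128, 213]);


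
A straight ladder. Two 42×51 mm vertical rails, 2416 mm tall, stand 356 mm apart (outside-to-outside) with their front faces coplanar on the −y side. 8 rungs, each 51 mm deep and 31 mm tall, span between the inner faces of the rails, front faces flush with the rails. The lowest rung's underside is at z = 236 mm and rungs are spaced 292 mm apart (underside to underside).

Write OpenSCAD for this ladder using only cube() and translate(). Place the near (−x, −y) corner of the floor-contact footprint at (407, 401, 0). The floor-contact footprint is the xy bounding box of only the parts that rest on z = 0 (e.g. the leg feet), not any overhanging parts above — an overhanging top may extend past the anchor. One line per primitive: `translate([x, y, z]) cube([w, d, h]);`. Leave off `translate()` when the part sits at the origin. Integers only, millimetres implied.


translate([407, 401, 0]) cube([42, 51, 2416]);
translate([721, 401, 0]) cube([42, 51, 2416]);
translate([449, 401, 236]) cube([272, 51, 31]);
translate([449, 401, 528]) cube([272, 51, 31]);
translate([449, 401, 820]) cube([272, 51, 31]);
translate([449, 401, 1112]) cube([272, 51, 31]);
translate([449, 401, 1404]) cube([272, 51, 31]);
translate([449, 401, 1696]) cube([272, 51, 31]);
translate([449, 401, 1988]) cube([272, 51, 31]);
translate([449, 401, 2280]) cube([272, 51, 31]);


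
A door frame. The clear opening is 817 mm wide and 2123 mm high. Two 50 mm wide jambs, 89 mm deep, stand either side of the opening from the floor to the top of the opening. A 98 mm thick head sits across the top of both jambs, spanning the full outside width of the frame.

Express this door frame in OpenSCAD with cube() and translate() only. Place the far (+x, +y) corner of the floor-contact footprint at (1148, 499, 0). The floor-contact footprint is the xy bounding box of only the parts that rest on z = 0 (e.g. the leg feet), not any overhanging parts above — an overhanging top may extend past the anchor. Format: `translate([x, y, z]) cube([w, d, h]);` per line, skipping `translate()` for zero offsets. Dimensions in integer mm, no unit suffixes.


translate([231, 410, 0]) cube([50, 89, 2123]);
translate([1098, 410, 0]) cube([50, 89, 2123]);
translate([231, 410, 2123]) cube([917, 89, 98]);


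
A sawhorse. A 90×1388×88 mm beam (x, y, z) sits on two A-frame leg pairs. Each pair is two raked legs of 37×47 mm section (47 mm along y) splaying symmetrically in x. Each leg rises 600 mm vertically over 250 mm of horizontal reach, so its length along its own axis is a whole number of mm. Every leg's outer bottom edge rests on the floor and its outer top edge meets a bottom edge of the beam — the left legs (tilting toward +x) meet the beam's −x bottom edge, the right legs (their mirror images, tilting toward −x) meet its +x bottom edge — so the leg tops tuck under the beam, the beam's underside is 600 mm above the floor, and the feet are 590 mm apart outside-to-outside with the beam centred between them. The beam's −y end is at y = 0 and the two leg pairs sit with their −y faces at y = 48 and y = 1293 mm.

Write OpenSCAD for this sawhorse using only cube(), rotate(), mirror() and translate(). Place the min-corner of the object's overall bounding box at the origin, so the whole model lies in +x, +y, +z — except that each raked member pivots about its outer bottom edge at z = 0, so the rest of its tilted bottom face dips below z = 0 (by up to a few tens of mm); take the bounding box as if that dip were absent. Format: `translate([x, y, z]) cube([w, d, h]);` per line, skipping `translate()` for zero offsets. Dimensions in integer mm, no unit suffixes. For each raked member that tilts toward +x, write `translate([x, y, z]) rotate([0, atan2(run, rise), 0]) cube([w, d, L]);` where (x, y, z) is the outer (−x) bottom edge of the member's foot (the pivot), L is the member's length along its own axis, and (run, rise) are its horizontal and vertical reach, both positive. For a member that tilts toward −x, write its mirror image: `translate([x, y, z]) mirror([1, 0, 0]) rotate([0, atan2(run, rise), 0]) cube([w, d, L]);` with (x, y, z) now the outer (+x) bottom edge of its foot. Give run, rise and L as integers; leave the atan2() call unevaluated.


translate([250, 0, 600]) cube([90, 1388, 88]);
translate([0, 48, 0]) rotate([0, atan2(250, 600), 0]) cube([37, 47, 650]);
translate([590, 48, 0]) mirror([1, 0, 0]) rotate([0, atan2(250, 600), 0]) cube([37, 47, 650]);
translate([0, 1293, 0]) rotate([0, atan2(250, 600), 0]) cube([37, 47, 650]);
translate([590, 1293, 0]) mirror([1, 0, 0]) rotate([0, atan2(250, 600), 0]) cube([37, 47, 650]);


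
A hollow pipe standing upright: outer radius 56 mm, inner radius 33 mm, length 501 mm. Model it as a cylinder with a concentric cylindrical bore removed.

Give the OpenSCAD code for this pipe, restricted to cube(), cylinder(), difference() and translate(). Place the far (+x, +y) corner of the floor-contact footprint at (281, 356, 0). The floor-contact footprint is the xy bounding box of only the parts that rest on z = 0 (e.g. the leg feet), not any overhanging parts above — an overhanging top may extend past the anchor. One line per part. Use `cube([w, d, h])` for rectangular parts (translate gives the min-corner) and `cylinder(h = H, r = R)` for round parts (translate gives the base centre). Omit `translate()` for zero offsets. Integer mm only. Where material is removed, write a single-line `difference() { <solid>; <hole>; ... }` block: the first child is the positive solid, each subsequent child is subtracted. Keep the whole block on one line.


difference() { translate([225, 300, 0]) cylinder(h = 501, r = 56); translate([225, 300, 0]) cylinder(h = 501, r = 33); }


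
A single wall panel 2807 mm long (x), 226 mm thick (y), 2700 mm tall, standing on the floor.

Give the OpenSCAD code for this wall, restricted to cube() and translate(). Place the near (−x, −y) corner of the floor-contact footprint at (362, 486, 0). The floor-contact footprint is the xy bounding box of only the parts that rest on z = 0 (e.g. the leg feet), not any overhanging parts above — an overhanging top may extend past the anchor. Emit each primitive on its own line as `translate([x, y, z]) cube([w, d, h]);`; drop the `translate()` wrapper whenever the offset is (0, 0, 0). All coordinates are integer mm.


translate([362, 486, 0]) cube([2807, 226, 2700]);


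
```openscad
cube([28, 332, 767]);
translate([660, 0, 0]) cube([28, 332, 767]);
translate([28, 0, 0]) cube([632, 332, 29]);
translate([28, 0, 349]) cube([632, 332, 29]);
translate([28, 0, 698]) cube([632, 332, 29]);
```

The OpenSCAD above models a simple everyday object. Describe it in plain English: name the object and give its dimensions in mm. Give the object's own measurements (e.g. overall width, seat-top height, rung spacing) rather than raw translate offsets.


An open bookshelf. Two side panels, each 28 mm thick, 332 mm deep and 767 mm tall, stand 688 mm apart (outside-to-outside). Between them sit 3 shelves, each 29 mm thick and 332 mm deep, spanning the full gap between the sides. The bottom shelf rests on the floor (its underside at z = 0) and the clear gap between one shelf's top and the next shelf's underside is 320 mm.


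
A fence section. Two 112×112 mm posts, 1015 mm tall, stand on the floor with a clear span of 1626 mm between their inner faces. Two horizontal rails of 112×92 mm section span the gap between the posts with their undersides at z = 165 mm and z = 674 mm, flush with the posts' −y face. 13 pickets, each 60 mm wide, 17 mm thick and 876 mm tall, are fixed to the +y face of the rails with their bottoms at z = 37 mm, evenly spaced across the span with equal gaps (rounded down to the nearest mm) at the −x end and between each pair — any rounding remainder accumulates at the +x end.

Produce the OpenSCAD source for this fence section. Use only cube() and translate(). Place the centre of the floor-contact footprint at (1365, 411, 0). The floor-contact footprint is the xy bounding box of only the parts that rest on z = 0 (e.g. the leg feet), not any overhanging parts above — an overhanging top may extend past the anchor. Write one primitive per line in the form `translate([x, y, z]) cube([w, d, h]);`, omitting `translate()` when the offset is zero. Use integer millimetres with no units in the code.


translate([440, 355, 0]) cube([112, 112, 1015]);
translate([2178, 355, 0]) cube([112, 112, 1015]);
translate([552, 355, 165]) cube([1626, 112, 92]);
translate([552, 355, 674]) cube([1626, 112, 92]);
translate([612, 467, 37]) cube([60, 17, 876]);
translate([732, 467, 37]) cube([60, 17, 876]);
translate([852, 467, 37]) cube([60, 17, 876]);
translate([972, 467, 37]) cube([60, 17, 876]);
translate([1092, 467, 37]) cube([60, 17, 876]);
translate([1212, 467, 37]) cube([60, 17, 876]);
translate([1332, 467, 37]) cube([60, 17, 876]);
translate([1452, 467, 37]) cube([60, 17, 876]);
translate([1572, 467, 37]) cube([60, 17, 876]);
translate([1692, 467, 37]) cube([60, 17, 876]);
translate([1812, 467, 37]) cube([60, 17, 876]);
translate([1932, 467, 37]) cube([60, 17, 876]);
translate([2052, 467, 37]) cube([60, 17, 876]);


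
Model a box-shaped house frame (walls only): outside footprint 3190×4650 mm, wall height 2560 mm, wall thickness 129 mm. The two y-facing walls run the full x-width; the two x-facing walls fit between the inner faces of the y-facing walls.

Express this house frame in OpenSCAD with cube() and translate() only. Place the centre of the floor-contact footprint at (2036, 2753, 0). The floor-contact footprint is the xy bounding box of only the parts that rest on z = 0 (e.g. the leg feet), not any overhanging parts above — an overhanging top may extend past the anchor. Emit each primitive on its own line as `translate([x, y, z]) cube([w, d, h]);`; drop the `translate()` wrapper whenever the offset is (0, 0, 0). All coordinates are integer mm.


translate([441, 428, 0]) cube([3190, 129, 2560]);
translate([441, 4949, 0]) cube([3190, 129, 2560]);
translate([441, 557, 0]) cube([129, 4392, 2560]);
translate([3502, 557, 0]) cube([129, 4392, 2560]);


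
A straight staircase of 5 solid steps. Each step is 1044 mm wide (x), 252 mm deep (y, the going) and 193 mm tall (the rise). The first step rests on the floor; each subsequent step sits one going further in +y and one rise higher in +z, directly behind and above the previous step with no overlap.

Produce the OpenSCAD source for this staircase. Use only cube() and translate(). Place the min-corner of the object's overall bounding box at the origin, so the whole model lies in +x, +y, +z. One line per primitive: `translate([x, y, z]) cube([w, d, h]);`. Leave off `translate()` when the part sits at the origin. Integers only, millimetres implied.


cube([1044, 252, 193]);
translate([0, 252, 193]) cube([1044, 252, 193]);
translate([0, 504, 386]) cube([1044, 252, 193]);
translate([0, 756, 579]) cube([1044, 252, 193]);
translate([0, 1008, 772]) cube([1044, 252, 193]);


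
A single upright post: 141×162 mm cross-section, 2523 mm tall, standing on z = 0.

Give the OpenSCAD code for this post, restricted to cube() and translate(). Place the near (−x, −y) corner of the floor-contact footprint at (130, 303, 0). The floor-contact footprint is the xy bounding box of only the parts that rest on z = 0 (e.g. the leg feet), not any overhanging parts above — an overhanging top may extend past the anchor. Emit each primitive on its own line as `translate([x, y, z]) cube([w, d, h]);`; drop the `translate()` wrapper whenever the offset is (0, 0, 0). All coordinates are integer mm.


translate([130, 303, 0]) cube([141, 162, 2523]);


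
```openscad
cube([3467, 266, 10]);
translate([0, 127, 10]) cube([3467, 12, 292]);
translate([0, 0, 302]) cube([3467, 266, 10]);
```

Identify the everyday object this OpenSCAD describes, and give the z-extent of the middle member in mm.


An I-beam. The web height is 292 mm.

Two wide flanges with a thin centred web — an I-beam. Overall 312 mm minus two 10 mm flanges gives a web of 312 − 2·10 = 292 mm.


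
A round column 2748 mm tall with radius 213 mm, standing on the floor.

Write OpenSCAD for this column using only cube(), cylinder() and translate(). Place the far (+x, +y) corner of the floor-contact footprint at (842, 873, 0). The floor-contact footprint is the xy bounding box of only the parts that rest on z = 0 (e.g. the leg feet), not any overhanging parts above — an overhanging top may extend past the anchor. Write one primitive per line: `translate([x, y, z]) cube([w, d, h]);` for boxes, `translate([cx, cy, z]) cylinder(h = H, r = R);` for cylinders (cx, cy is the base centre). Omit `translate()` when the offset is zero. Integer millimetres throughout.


translate([629, 660, 0]) cylinder(h = 2748, r = 213);


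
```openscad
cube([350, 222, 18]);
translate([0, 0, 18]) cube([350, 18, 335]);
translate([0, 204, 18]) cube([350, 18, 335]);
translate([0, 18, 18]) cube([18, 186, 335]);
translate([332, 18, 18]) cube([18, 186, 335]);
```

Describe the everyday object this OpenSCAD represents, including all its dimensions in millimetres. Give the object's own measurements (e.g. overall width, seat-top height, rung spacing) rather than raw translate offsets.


An open-topped rectangular box: outside dimensions 350×222×353 mm, with a uniform wall and base thickness of 18 mm. The base is a full 350×222 slab on the floor; four walls sit on top of the base. The front and back walls (the −y and +y sides) span the full width; the two side walls fit between them.


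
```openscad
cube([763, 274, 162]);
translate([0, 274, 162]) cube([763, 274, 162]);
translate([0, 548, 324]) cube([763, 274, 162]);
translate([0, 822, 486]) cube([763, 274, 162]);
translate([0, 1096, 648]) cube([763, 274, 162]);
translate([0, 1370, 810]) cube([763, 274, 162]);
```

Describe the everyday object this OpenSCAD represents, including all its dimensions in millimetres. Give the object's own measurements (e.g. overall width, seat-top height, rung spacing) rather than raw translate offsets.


A straight staircase of 6 solid steps. Each step is 763 mm wide (x), 274 mm deep (y, the going) and 162 mm tall (the rise). The first step rests on the floor; each subsequent step sits one going further in +y and one rise higher in +z, directly behind and above the previous step with no overlap.


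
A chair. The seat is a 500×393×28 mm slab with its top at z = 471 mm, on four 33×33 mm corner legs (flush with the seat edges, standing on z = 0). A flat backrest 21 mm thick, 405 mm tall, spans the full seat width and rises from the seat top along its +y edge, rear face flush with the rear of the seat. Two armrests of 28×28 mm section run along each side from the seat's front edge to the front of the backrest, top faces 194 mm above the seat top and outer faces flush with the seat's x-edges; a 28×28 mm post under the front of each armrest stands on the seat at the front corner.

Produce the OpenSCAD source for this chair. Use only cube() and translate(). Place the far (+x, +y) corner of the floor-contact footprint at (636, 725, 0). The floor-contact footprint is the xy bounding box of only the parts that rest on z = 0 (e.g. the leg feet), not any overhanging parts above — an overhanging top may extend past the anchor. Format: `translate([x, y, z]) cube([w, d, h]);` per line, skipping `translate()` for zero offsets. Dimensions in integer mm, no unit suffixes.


// leg_h = 471 - 28 = 443
// arm post h = 194 - 28 = 166
translate([136, 332, 443]) cube([500, 393, 28]);
translate([136, 332, 0]) cube([33, 33, 443]);
translate([603, 332, 0]) cube([33, 33, 443]);
translate([136, 692, 0]) cube([33, 33, 443]);
translate([603, 692, 0]) cube([33, 33, 443]);
translate([136, 704, 471]) cube([500, 21, 405]);
translate([136, 332, 637]) cube([28, 372, 28]);
translate([608, 332, 637]) cube([28, 372, 28]);
translate([136, 332, 471]) cube([28, 28, 166]);
translate([608, 332, 471]) cube([28, 28, 166]);


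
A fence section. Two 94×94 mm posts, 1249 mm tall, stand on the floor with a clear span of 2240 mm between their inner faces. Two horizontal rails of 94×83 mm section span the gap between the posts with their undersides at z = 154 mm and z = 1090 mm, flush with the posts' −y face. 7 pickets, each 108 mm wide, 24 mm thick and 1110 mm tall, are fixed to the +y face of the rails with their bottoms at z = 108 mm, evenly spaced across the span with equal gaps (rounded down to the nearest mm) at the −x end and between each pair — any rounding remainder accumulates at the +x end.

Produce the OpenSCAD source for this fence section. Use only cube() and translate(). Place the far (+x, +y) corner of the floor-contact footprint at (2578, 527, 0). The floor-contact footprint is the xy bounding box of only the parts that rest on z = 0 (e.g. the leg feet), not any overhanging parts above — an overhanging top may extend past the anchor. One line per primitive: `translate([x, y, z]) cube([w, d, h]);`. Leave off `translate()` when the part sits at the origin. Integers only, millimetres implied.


translate([150, 433, 0]) cube([94, 94, 1249]);
translate([2484, 433, 0]) cube([94, 94, 1249]);
translate([244, 433, 154]) cube([2240, 94, 83]);
translate([244, 433, 1090]) cube([2240, 94, 83]);
translate([429, 527, 108]) cube([108, 24, 1110]);
translate([722, 527, 108]) cube([108, 24, 1110]);
translate([1015, 527, 108]) cube([108, 24, 1110]);
translate([1308, 527, 108]) cube([108, 24, 1110]);
translate([1601, 527, 108]) cube([108, 24, 1110]);
translate([1894, 527, 108]) cube([108, 24, 1110]);
translate([2187, 527, 108]) cube([108, 24, 1110]);


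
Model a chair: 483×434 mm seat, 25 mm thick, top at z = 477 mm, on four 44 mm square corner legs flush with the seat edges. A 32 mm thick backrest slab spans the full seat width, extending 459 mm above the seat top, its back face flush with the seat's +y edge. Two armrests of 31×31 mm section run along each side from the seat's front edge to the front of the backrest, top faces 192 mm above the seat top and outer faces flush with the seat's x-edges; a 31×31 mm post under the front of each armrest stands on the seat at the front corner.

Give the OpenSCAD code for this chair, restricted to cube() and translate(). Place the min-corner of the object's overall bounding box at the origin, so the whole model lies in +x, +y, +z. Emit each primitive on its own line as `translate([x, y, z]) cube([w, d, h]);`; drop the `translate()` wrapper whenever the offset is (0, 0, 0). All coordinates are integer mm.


translate([0, 0, 452]) cube([483, 434, 25]);
cube([44, 44, 452]);
translate([439, 0, 0]) cube([44, 44, 452]);
translate([0, 390, 0]) cube([44, 44, 452]);
translate([439, 390, 0]) cube([44, 44, 452]);
translate([0, 402, 477]) cube([483, 32, 459]);
translate([0, 0, 638]) cube([31, 402, 31]);
translate([452, 0, 638]) cube([31, 402, 31]);
translate([0, 0, 477]) cube([31, 31, 161]);
translate([452, 0, 477]) cube([31, 31, 161]);


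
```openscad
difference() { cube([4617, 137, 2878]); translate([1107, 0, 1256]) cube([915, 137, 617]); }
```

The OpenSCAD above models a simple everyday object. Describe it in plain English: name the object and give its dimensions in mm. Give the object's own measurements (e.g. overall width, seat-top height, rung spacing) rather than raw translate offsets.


A wall 4617 mm long (x), 137 mm thick (y), 2878 mm tall, with a rectangular window opening cut through it. The opening is 915 mm wide and 617 mm tall; its sill is at z = 1256 mm and its near (−x) edge is 1107 mm from the wall's −x end. The opening passes through the full wall thickness.


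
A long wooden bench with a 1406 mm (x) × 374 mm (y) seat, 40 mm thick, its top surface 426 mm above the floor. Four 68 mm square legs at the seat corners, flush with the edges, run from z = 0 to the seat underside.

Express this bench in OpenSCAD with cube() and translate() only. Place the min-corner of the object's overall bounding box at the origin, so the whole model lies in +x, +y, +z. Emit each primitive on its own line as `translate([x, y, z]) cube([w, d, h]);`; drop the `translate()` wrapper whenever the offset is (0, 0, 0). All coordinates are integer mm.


translate([0, 0, 386]) cube([1406, 374, 40]);
cube([68, 68, 386]);
translate([0, 306, 0]) cube([68, 68, 386]);
translate([1338, 0, 0]) cube([68, 68, 386]);
translate([1338, 306, 0]) cube([68, 68, 386]);


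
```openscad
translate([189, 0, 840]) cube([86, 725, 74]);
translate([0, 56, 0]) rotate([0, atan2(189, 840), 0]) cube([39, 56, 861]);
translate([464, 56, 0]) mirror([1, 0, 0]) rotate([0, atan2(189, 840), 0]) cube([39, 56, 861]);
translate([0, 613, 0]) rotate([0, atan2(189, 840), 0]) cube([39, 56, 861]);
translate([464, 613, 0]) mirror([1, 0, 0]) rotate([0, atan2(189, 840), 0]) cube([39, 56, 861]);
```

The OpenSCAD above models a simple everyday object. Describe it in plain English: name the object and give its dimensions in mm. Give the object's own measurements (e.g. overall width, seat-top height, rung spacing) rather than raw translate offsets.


A sawhorse. A 86×725×74 mm beam (x, y, z) sits on two A-frame leg pairs. Each pair is two raked legs of 39×56 mm section (56 mm along y) splaying symmetrically in x. Each leg rises 840 mm vertically over 189 mm of horizontal reach and is 861 mm long along its own axis. Every leg's outer bottom edge rests on the floor and its outer top edge meets a bottom edge of the beam — the left legs (tilting toward +x) meet the beam's −x bottom edge, the right legs (their mirror images, tilting toward −x) meet its +x bottom edge — so the leg tops tuck under the beam, the beam's underside is 840 mm above the floor, and the feet are 464 mm apart outside-to-outside with the beam centred between them. The two leg pairs are set in 56 mm from either end of the beam.


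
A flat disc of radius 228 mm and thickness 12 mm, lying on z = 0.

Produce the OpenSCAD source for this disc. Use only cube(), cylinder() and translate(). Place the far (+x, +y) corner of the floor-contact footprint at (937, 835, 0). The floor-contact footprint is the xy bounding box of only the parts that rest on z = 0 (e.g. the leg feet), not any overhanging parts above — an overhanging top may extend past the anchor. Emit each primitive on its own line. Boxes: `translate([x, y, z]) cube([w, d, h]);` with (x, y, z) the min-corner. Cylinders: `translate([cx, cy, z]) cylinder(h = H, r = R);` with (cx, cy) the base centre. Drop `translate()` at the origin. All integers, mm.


translate([709, 607, 0]) cylinder(h = 12, r = 228);


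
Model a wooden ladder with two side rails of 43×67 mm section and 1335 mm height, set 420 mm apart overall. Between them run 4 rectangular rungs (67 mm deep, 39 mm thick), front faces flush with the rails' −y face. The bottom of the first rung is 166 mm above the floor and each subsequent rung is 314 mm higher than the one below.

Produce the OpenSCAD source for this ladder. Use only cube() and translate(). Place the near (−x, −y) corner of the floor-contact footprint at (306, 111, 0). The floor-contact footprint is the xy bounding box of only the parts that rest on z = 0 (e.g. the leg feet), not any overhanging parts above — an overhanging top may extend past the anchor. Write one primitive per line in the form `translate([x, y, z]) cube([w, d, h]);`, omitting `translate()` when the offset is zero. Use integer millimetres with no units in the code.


translate([306, 111, 0]) cube([43, 67, 1335]);
translate([683, 111, 0]) cube([43, 67, 1335]);
translate([349, 111, 166]) cube([334, 67, 39]);
translate([349, 111, 480]) cube([334, 67, 39]);
translate([349, 111, 794]) cube([334, 67, 39]);
translate([349, 111, 1108]) cube([334, 67, 39]);


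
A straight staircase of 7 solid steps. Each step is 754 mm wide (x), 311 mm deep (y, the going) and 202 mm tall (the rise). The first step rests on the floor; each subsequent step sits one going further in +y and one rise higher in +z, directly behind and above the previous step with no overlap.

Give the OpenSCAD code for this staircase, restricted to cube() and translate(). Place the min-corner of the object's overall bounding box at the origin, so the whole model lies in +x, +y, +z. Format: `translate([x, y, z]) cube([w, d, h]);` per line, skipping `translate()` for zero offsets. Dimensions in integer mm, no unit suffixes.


cube([754, 311, 202]);
translate([0, 311, 202]) cube([754, 311, 202]);
translate([0, 622, 404]) cube([754, 311, 202]);
translate([0, 933, 606]) cube([754, 311, 202]);
translate([0, 1244, 808]) cube([754, 311, 202]);
translate([0, 1555, 1010]) cube([754, 311, 202]);
translate([0, 1866, 1212]) cube([754, 311, 202]);


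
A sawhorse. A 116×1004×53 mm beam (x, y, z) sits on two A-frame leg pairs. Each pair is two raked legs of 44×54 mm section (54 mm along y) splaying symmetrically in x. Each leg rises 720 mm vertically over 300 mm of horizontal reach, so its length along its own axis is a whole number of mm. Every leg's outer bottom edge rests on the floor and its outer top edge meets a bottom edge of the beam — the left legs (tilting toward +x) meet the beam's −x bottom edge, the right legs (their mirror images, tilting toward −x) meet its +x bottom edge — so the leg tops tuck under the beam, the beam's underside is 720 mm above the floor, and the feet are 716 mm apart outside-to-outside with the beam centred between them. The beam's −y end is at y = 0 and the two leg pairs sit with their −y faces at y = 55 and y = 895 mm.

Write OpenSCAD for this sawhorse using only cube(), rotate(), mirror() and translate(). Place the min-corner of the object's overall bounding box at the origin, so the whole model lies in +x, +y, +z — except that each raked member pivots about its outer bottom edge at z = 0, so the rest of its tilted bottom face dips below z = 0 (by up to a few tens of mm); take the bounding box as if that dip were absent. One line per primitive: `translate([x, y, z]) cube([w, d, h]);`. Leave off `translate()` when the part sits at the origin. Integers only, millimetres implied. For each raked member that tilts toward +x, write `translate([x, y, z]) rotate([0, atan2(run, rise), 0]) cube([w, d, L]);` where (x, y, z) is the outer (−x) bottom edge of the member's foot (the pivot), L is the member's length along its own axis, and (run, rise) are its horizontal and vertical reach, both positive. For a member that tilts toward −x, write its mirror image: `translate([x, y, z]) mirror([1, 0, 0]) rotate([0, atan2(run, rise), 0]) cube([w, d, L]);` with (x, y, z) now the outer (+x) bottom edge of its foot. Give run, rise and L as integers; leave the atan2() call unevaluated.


translate([300, 0, 720]) cube([116, 1004, 53]);
translate([0, 55, 0]) rotate([0, atan2(300, 720), 0]) cube([44, 54, 780]);
translate([716, 55, 0]) mirror([1, 0, 0]) rotate([0, atan2(300, 720), 0]) cube([44, 54, 780]);
translate([0, 895, 0]) rotate([0, atan2(300, 720), 0]) cube([44, 54, 780]);
translate([716, 895, 0]) mirror([1, 0, 0]) rotate([0, atan2(300, 720), 0]) cube([44, 54, 780]);


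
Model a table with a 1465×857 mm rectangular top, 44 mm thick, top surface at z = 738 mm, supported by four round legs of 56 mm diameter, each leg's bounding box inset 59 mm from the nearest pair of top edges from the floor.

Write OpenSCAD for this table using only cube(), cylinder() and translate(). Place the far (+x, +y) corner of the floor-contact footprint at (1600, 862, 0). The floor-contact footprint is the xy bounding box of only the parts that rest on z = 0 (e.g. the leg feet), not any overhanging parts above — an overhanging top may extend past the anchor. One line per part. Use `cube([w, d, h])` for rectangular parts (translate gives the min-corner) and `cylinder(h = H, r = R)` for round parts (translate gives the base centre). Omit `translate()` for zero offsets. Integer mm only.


translate([194, 64, 694]) cube([1465, 857, 44]);
translate([281, 151, 0]) cylinder(h = 694, r = 28);
translate([1572, 151, 0]) cylinder(h = 694, r = 28);
translate([281, 834, 0]) cylinder(h = 694, r = 28);
translate([1572, 834, 0]) cylinder(h = 694, r = 28);


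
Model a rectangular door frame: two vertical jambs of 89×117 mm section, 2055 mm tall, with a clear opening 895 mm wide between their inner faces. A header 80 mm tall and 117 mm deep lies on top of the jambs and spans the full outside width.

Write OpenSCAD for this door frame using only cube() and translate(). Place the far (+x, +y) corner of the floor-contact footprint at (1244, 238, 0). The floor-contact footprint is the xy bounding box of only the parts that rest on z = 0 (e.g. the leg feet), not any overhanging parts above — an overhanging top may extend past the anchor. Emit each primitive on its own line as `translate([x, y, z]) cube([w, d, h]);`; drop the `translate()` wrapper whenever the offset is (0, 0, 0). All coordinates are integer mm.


translate([171, 121, 0]) cube([89, 117, 2055]);
translate([1155, 121, 0]) cube([89, 117, 2055]);
translate([171, 121, 2055]) cube([1073, 117, 80]);


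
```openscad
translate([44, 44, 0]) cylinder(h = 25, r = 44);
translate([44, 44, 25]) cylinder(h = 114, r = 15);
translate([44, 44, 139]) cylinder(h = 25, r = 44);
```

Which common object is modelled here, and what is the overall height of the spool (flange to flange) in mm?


A spool. The overall height is 164 mm.

Three coaxial cylinders, large–small–large — a spool. Two 25 mm flanges and a 114 mm core give 25 + 114 + 25 = 164 mm.


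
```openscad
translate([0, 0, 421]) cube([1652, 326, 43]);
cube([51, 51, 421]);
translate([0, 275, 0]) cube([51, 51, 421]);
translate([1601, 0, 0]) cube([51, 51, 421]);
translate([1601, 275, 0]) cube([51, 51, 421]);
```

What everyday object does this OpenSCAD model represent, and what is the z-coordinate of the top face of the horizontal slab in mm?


A bench. The seat-top height is 464 mm.

A long slab on four corner posts — a bench. The slab sits at z = 421 with thickness 43, so the top is 421 + 43 = 464 mm.


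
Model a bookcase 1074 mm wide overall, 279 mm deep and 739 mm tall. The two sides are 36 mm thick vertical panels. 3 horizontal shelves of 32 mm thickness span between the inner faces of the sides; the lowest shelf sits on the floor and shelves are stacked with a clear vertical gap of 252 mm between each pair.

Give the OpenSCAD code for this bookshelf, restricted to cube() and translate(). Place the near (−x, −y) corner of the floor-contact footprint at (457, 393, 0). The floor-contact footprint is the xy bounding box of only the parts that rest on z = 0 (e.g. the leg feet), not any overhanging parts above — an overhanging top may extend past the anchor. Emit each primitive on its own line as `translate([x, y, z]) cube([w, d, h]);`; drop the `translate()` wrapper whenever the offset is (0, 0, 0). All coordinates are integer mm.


translate([457, 393, 0]) cube([36, 279, 739]);
translate([1495, 393, 0]) cube([36, 279, 739]);
translate([493, 393, 0]) cube([1002, 279, 32]);
translate([493, 393, 284]) cube([1002, 279, 32]);
translate([493, 393, 568]) cube([1002, 279, 32]);


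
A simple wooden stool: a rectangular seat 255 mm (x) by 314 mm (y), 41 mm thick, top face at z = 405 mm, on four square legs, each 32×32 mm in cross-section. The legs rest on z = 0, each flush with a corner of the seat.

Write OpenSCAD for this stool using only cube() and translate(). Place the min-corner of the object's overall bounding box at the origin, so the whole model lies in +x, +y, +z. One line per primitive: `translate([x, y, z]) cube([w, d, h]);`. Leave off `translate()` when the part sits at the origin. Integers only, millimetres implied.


translate([0, 0, 364]) cube([255, 314, 41]);
cube([32, 32, 364]);
translate([223, 0, 0]) cube([32, 32, 364]);
translate([0, 282, 0]) cube([32, 32, 364]);
translate([223, 282, 0]) cube([32, 32, 364]);


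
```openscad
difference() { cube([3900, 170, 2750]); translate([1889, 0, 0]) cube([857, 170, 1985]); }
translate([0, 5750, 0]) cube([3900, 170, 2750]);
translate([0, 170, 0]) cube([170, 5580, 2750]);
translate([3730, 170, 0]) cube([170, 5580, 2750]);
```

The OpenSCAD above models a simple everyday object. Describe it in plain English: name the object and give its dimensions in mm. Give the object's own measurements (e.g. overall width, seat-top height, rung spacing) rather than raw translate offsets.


A single room: four walls, each 2750 mm tall and 170 mm thick, enclosing an outside footprint 3900×5920 mm (x × y), no floor or roof. The front and back walls (−y and +y sides) run the full x-width; the side walls fit between their inner faces. A door opening 857 mm wide and 1985 mm tall is cut through the front wall from the floor up, its −x edge 1889 mm from the wall's −x end.


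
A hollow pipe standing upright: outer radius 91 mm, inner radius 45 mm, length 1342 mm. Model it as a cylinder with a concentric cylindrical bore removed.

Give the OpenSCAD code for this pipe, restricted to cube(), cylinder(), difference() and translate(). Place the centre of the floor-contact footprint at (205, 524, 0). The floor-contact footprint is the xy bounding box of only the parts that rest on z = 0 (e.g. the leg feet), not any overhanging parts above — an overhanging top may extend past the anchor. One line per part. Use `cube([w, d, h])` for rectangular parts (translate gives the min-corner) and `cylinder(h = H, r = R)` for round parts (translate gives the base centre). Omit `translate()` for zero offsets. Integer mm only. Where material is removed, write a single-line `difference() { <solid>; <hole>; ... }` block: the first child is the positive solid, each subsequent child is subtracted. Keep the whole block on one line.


difference() { translate([205, 524, 0]) cylinder(h = 1342, r = 91); translate([205, 524, 0]) cylinder(h = 1342, r = 45); }


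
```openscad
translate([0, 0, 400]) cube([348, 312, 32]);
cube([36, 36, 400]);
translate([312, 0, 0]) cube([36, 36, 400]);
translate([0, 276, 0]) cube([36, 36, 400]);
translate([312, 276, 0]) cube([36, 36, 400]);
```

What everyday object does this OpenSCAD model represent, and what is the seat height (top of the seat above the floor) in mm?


A stool. The seat height is 432 mm.

A 348×312×32 slab at z = 400 on four corner posts — a stool. The seat top is 400 + 32 = 432 mm.


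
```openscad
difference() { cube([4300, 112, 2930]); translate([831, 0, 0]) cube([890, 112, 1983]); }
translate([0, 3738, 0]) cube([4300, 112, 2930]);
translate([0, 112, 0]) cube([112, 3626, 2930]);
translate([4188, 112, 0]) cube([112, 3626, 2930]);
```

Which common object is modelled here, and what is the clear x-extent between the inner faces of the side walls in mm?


A single room. The interior width is 4076 mm.

Four walls enclosing a rectangle with a door in the front wall — a room. Outside width 4300 minus two 112 mm walls gives 4076 mm.


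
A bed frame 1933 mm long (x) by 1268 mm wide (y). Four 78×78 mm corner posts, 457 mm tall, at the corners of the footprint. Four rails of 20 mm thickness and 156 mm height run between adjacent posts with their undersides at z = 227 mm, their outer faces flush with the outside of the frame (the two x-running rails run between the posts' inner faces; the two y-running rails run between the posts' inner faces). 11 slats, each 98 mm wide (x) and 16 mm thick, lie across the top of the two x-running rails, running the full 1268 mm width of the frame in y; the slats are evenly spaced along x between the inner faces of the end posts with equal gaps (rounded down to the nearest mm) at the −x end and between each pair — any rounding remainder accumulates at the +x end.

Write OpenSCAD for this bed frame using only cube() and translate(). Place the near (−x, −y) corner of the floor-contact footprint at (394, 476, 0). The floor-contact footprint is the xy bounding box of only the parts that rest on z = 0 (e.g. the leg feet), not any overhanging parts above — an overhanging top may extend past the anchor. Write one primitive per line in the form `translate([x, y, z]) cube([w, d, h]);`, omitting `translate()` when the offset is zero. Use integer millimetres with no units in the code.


translate([394, 476, 0]) cube([78, 78, 457]);
translate([394, 1666, 0]) cube([78, 78, 457]);
translate([2249, 476, 0]) cube([78, 78, 457]);
translate([2249, 1666, 0]) cube([78, 78, 457]);
translate([472, 476, 227]) cube([1777, 20, 156]);
translate([472, 1724, 227]) cube([1777, 20, 156]);
translate([394, 554, 227]) cube([20, 1112, 156]);
translate([2307, 554, 227]) cube([20, 1112, 156]);
translate([530, 476, 383]) cube([98, 1268, 16]);
translate([686, 476, 383]) cube([98, 1268, 16]);
translate([842, 476, 383]) cube([98, 1268, 16]);
translate([998, 476, 383]) cube([98, 1268, 16]);
translate([1154, 476, 383]) cube([98, 1268, 16]);
translate([1310, 476, 383]) cube([98, 1268, 16]);
translate([1466, 476, 383]) cube([98, 1268, 16]);
translate([1622, 476, 383]) cube([98, 1268, 16]);
translate([1778, 476, 383]) cube([98, 1268, 16]);
translate([1934, 476, 383]) cube([98, 1268, 16]);
translate([2090, 476, 383]) cube([98, 1268, 16]);
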